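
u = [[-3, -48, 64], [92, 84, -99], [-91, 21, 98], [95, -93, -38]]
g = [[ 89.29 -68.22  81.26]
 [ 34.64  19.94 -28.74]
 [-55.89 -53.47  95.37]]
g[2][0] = -55.89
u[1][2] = -99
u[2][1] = 21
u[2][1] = 21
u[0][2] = 64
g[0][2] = 81.26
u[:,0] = [-3, 92, -91, 95]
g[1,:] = [34.64, 19.94, -28.74]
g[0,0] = 89.29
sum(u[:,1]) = -36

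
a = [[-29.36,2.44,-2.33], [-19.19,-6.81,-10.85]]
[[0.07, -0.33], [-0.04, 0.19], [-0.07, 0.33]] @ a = [[4.28, 2.42, 3.42],[-2.47, -1.39, -1.97],[-4.28, -2.42, -3.42]]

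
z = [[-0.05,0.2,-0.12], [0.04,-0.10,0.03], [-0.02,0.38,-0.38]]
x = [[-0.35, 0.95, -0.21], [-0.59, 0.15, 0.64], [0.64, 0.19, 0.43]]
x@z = [[0.06, -0.24, 0.15], [0.02, 0.11, -0.17], [-0.03, 0.27, -0.23]]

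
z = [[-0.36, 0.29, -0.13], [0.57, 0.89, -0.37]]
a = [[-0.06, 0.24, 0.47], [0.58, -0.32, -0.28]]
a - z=[[0.30, -0.05, 0.6], [0.01, -1.21, 0.09]]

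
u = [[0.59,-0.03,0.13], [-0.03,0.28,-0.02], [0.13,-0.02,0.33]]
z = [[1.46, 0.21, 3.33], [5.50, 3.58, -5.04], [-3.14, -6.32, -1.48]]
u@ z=[[0.29, -0.81, 1.92], [1.56, 1.12, -1.48], [-0.96, -2.13, 0.05]]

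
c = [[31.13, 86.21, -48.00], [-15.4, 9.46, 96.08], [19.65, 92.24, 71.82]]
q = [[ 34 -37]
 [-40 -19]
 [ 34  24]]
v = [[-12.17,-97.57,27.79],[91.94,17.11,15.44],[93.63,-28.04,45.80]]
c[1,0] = -15.4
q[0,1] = -37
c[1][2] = 96.08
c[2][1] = 92.24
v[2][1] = -28.04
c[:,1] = [86.21, 9.46, 92.24]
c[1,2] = 96.08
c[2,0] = 19.65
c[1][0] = -15.4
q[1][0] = -40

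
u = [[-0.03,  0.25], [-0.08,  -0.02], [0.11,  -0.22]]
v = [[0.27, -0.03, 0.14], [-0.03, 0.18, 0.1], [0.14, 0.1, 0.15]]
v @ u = [[0.01,  0.04], [-0.00,  -0.03], [0.00,  0.00]]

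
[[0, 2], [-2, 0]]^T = [[0, -2], [2, 0]]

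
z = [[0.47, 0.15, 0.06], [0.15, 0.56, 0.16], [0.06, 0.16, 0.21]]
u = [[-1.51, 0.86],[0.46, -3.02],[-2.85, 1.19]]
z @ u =[[-0.81, 0.02], [-0.42, -1.37], [-0.62, -0.18]]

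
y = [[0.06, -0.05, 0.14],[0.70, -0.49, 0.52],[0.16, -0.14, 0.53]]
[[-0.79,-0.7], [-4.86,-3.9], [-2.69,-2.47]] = y@[[-2.29,  -1.33], [2.79,  2.14], [-3.64,  -3.69]]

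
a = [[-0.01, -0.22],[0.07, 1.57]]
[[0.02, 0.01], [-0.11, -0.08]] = a @ [[-0.64, -0.47],[-0.04, -0.03]]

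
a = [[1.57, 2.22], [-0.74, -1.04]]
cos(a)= [[0.60, -0.58], [0.19, 1.27]]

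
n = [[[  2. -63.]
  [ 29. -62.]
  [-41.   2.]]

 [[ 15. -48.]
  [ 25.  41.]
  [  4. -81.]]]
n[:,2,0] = [-41.0, 4.0]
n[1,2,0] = 4.0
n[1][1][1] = 41.0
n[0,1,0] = 29.0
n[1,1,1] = 41.0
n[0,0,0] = 2.0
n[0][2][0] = -41.0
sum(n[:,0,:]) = -94.0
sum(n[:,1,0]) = 54.0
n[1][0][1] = -48.0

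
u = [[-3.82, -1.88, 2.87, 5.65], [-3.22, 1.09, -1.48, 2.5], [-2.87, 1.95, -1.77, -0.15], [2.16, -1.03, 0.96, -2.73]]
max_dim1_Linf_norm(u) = 5.65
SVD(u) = [[-0.81, 0.51, -0.28, -0.06],[-0.42, -0.46, 0.23, 0.75],[-0.17, -0.66, -0.66, -0.30],[0.37, 0.29, -0.65, 0.59]] @ diag([8.8283020526665, 5.26395652666085, 1.350838650232596, 0.3255449175565395]) @ [[0.65, 0.04, -0.12, -0.75],[0.39, -0.58, 0.69, 0.2],[0.63, 0.12, -0.44, 0.62],[-0.16, -0.80, -0.57, -0.09]]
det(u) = 20.44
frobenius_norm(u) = 10.37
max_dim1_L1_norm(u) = 14.22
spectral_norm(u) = 8.83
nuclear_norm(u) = 15.77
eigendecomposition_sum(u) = [[-3.98+0.00j,(-0.42+0j),1.02+0.00j,5.99+0.00j], [(-2.48+0j),(-0.27+0j),(0.64+0j),(3.74+0j)], [-1.28+0.00j,(-0.14+0j),0.33+0.00j,1.93+0.00j], [(1.84-0j),(0.2-0j),-0.47-0.00j,(-2.77-0j)]] + [[0.08+0.44j,  -0.62-0.45j,  (0.9+0.23j),  (-0.04+0.51j)], [(-0.36-0.42j),  0.95+0.09j,  -1.11+0.32j,  (-0.29-0.57j)], [(-0.79-0.21j),  1.22-0.68j,  -1.09+1.31j,  -0.82-0.46j], [0.16+0.30j,  (-0.55-0.18j),  0.70-0.05j,  0.10+0.38j]] + [[(0.08-0.44j), -0.62+0.45j, 0.90-0.23j, -0.04-0.51j], [(-0.36+0.42j), 0.95-0.09j, -1.11-0.32j, -0.29+0.57j], [(-0.79+0.21j), 1.22+0.68j, (-1.09-1.31j), -0.82+0.46j], [0.16-0.30j, (-0.55+0.18j), 0.70+0.05j, (0.1-0.38j)]] + [[-0.00-0.00j, -0.22-0.00j, (0.04+0j), -0.27-0.00j], [(-0.01-0j), (-0.54-0j), 0.11+0.00j, (-0.67-0j)], [(-0.01-0j), -0.36-0.00j, (0.07+0j), -0.44-0.00j], [-0.00-0.00j, (-0.12-0j), 0.02+0.00j, (-0.15-0j)]]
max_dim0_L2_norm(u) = 6.76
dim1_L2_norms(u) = [7.63, 4.47, 3.9, 3.76]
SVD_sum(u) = [[-4.63, -0.28, 0.84, 5.35], [-2.44, -0.15, 0.44, 2.81], [-0.95, -0.06, 0.17, 1.1], [2.14, 0.13, -0.39, -2.47]] + [[1.05, -1.57, 1.85, 0.54],[-0.94, 1.4, -1.65, -0.48],[-1.36, 2.03, -2.40, -0.70],[0.61, -0.90, 1.06, 0.31]] + [[-0.24, -0.04, 0.17, -0.24], [0.19, 0.04, -0.14, 0.19], [-0.57, -0.10, 0.40, -0.56], [-0.56, -0.10, 0.39, -0.55]] + [[0.00, 0.02, 0.01, 0.00], [-0.04, -0.2, -0.14, -0.02], [0.02, 0.08, 0.05, 0.01], [-0.03, -0.15, -0.11, -0.02]]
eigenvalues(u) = [(-6.68+0j), (0.04+2.22j), (0.04-2.22j), (-0.62+0j)]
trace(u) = -7.23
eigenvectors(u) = [[0.77+0.00j, (-0.17-0.36j), (-0.17+0.36j), (0.31+0j)],[0.48+0.00j, 0.40+0.28j, 0.40-0.28j, 0.78+0.00j],[0.25+0.00j, (0.72+0j), (0.72-0j), 0.51+0.00j],[(-0.35+0j), (-0.21-0.22j), -0.21+0.22j, 0.18+0.00j]]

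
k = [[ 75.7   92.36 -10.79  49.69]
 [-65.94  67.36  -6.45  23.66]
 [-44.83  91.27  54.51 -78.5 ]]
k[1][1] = 67.36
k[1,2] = -6.45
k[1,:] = [-65.94, 67.36, -6.45, 23.66]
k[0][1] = 92.36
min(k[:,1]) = 67.36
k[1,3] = 23.66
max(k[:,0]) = 75.7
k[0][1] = 92.36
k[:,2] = [-10.79, -6.45, 54.51]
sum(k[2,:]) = 22.44999999999999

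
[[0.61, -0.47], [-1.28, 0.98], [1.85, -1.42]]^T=[[0.61, -1.28, 1.85], [-0.47, 0.98, -1.42]]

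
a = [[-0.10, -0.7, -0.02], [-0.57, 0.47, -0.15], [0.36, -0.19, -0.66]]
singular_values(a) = [0.97, 0.68, 0.5]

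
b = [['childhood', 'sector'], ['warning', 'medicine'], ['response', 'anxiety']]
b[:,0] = ['childhood', 'warning', 'response']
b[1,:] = ['warning', 'medicine']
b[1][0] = 'warning'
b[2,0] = 'response'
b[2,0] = 'response'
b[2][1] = 'anxiety'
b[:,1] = ['sector', 'medicine', 'anxiety']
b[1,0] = 'warning'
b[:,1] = ['sector', 'medicine', 'anxiety']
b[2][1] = 'anxiety'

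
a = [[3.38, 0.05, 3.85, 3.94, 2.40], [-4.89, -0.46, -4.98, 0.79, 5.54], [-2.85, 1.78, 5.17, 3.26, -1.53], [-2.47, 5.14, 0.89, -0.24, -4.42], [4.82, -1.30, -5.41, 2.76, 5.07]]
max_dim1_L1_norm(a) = 19.36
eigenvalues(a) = [(5.16+6.27j), (5.16-6.27j), (6.74+0j), (-2.07+2.15j), (-2.07-2.15j)]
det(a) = 3959.92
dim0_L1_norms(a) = [18.41, 8.73, 20.3, 10.99, 18.96]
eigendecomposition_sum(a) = [[1.80+2.02j, (0.31-1.51j), (1.8-0.89j), (1.6-0.83j), (0.23+0.61j)], [-3.42-1.59j, (0.43+2.1j), (-1.81+2.13j), -1.59+1.94j, (-0.63-0.65j)], [(-0.18+2.97j), (1.42-0.92j), (2.08+0.72j), 1.88+0.61j, -0.29+0.65j], [-2.23+1.68j, 1.52+0.45j, (0.76+1.92j), 0.72+1.71j, (-0.64+0.19j)], [(0.08-1.27j), (-0.61+0.4j), -0.89-0.31j, -0.81-0.26j, 0.13-0.28j]] + [[(1.8-2.02j), 0.31+1.51j, 1.80+0.89j, 1.60+0.83j, (0.23-0.61j)], [(-3.42+1.59j), 0.43-2.10j, -1.81-2.13j, -1.59-1.94j, -0.63+0.65j], [(-0.18-2.97j), 1.42+0.92j, 2.08-0.72j, (1.88-0.61j), (-0.29-0.65j)], [-2.23-1.68j, 1.52-0.45j, (0.76-1.92j), 0.72-1.71j, -0.64-0.19j], [0.08+1.27j, (-0.61-0.4j), (-0.89+0.31j), -0.81+0.26j, 0.13+0.28j]] + [[0.89+0.00j, 0.15+0.00j, (-0.53+0j), (0.57-0j), 0.74-0.00j], [4.55+0.00j, 0.74+0.00j, (-2.7+0j), (2.9-0j), (3.81-0j)], [-2.00-0.00j, -0.33-0.00j, (1.19-0j), (-1.28+0j), -1.68+0.00j], [-0.35-0.00j, -0.06-0.00j, 0.21-0.00j, (-0.22+0j), (-0.29+0j)], [4.94+0.00j, 0.81+0.00j, (-2.93+0j), (3.15-0j), (4.14-0j)]] + [[-0.56-0.12j,(-0.36+0.11j),0.39+0.31j,0.09-0.28j,0.59+0.03j], [-1.30-0.91j,(-1.04-0.12j),0.67+1.22j,(0.54-0.63j),(1.5+0.73j)], [(-0.24-0.72j),-0.36-0.34j,-0.09+0.66j,0.38-0.09j,(0.37+0.71j)], [(1.17+1.29j),(1.08+0.38j),-0.42-1.47j,-0.72+0.54j,(-1.42-1.14j)], [(-0.14-1.18j),-0.45-0.64j,-0.35+0.98j,(0.61-0.01j),(0.34+1.19j)]] + [[(-0.56+0.12j), (-0.36-0.11j), 0.39-0.31j, (0.09+0.28j), (0.59-0.03j)], [-1.30+0.91j, (-1.04+0.12j), (0.67-1.22j), 0.54+0.63j, 1.50-0.73j], [-0.24+0.72j, (-0.36+0.34j), -0.09-0.66j, (0.38+0.09j), 0.37-0.71j], [(1.17-1.29j), (1.08-0.38j), -0.42+1.47j, (-0.72-0.54j), (-1.42+1.14j)], [(-0.14+1.18j), (-0.45+0.64j), -0.35-0.98j, 0.61+0.01j, (0.34-1.19j)]]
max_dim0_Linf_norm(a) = 5.54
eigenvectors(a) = [[(-0.39-0.17j),-0.39+0.17j,(0.13+0j),(-0.16+0.12j),(-0.16-0.12j)], [0.60+0.00j,0.60-0.00j,0.64+0.00j,(-0.55+0.13j),-0.55-0.13j], [(-0.17-0.44j),(-0.17+0.44j),(-0.28+0j),-0.25-0.11j,-0.25+0.11j], [0.21-0.39j,(0.21+0.39j),(-0.05+0j),(0.62+0j),(0.62-0j)], [(0.07+0.19j),0.07-0.19j,(0.7+0j),(-0.34-0.24j),(-0.34+0.24j)]]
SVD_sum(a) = [[0.08, -0.10, -0.2, 0.03, 0.21], [1.50, -1.79, -3.6, 0.46, 3.71], [-1.40, 1.67, 3.37, -0.43, -3.46], [-1.51, 1.80, 3.63, -0.46, -3.73], [2.27, -2.71, -5.46, 0.7, 5.62]] + [[4.66, -0.83, 3.21, 2.47, 0.54], [-3.99, 0.71, -2.75, -2.12, -0.46], [1.08, -0.19, 0.75, 0.58, 0.12], [-1.89, 0.34, -1.30, -1.00, -0.22], [1.87, -0.33, 1.29, 0.99, 0.21]] + [[-1.53, 0.38, 0.79, 1.69, 1.36],[-2.4, 0.60, 1.24, 2.65, 2.13],[-2.46, 0.62, 1.27, 2.71, 2.18],[-0.01, 0.00, 0.0, 0.01, 0.01],[0.12, -0.03, -0.06, -0.13, -0.1]] + [[0.08,0.27,-0.14,0.13,-0.06], [-0.03,-0.11,0.06,-0.05,0.02], [0.01,0.03,-0.01,0.01,-0.01], [0.90,2.88,-1.51,1.37,-0.62], [0.62,1.99,-1.05,0.95,-0.43]] + [[0.08,  0.33,  0.19,  -0.37,  0.36], [0.03,  0.13,  0.07,  -0.15,  0.14], [-0.09,  -0.34,  -0.2,  0.39,  -0.37], [0.03,  0.13,  0.08,  -0.15,  0.14], [-0.06,  -0.22,  -0.13,  0.25,  -0.24]]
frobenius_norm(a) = 17.87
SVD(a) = [[-0.02, 0.69, -0.41, -0.08, -0.6], [-0.44, -0.59, -0.64, 0.03, -0.23], [0.41, 0.16, -0.65, -0.01, 0.62], [0.44, -0.28, -0.00, -0.82, -0.23], [-0.67, 0.28, 0.03, -0.57, 0.40]] @ diag([12.959516665306122, 9.088239156414563, 6.868911627778358, 4.5024129002692375, 1.087137508655923]) @ [[-0.26, 0.31, 0.63, -0.08, -0.65], [0.74, -0.13, 0.51, 0.4, 0.09], [0.55, -0.14, -0.28, -0.6, -0.49], [-0.24, -0.78, 0.41, -0.37, 0.17], [-0.13, -0.51, -0.3, 0.58, -0.55]]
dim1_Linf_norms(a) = [3.94, 5.54, 5.17, 5.14, 5.41]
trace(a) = 12.92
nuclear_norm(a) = 34.51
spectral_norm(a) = 12.96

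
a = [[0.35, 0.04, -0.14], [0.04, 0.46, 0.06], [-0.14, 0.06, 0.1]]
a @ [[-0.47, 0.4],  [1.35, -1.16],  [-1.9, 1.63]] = [[0.16, -0.13], [0.49, -0.42], [-0.04, 0.04]]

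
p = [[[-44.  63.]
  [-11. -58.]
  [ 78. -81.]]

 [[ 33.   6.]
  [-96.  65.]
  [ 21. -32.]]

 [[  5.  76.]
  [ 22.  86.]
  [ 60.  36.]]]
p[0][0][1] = 63.0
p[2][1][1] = 86.0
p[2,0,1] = 76.0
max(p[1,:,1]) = 65.0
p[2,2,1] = 36.0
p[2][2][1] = 36.0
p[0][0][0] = -44.0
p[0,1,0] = -11.0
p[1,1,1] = 65.0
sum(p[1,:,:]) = -3.0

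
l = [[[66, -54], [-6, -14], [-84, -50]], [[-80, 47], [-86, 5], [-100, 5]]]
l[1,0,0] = -80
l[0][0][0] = 66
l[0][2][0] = -84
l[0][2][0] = -84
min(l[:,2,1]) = -50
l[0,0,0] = 66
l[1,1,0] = -86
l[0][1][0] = -6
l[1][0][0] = -80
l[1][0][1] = 47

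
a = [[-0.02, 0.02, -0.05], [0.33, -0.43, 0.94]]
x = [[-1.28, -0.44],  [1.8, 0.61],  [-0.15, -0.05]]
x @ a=[[-0.12, 0.16, -0.35],  [0.17, -0.23, 0.48],  [-0.01, 0.02, -0.04]]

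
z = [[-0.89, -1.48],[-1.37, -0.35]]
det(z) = -1.72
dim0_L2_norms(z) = [1.63, 1.52]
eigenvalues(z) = [-2.07, 0.83]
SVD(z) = [[-0.8,-0.60], [-0.6,0.8]] @ diag([2.072788140743115, 0.8279186696739596]) @ [[0.74, 0.67], [-0.67, 0.74]]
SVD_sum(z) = [[-1.23, -1.11], [-0.93, -0.84]] + [[0.34, -0.37], [-0.44, 0.49]]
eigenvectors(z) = [[-0.78, 0.65], [-0.62, -0.76]]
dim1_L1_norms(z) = [2.37, 1.72]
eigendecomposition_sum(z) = [[-1.23, -1.06], [-0.98, -0.84]] + [[0.34, -0.42],[-0.39, 0.49]]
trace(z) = -1.24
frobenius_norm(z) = 2.23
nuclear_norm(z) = 2.90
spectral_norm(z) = 2.07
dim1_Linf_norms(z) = [1.48, 1.37]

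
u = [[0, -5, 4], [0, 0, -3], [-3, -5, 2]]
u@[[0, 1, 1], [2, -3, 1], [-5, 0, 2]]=[[-30, 15, 3], [15, 0, -6], [-20, 12, -4]]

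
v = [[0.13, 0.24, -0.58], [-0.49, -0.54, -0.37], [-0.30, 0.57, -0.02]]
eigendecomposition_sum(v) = [[0.30+0.00j, (-0.08+0j), -0.27+0.00j], [-0.06-0.00j, (0.02+0j), (0.05-0j)], [-0.23-0.00j, (0.06+0j), (0.21-0j)]] + [[-0.09+0.14j, (0.16+0.2j), (-0.15+0.13j)], [-0.22-0.11j, -0.28+0.26j, -0.21-0.22j], [(-0.04+0.19j), 0.26+0.15j, (-0.11+0.21j)]] + [[(-0.09-0.14j), 0.16-0.20j, (-0.15-0.13j)], [-0.22+0.11j, (-0.28-0.26j), (-0.21+0.22j)], [(-0.04-0.19j), 0.26-0.15j, -0.11-0.21j]]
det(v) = 0.31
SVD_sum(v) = [[0.03, 0.07, 0.02], [-0.28, -0.67, -0.24], [0.14, 0.34, 0.12]] + [[-0.17, 0.24, -0.48], [-0.07, 0.1, -0.20], [-0.10, 0.15, -0.3]] + [[0.27, -0.07, -0.13], [-0.14, 0.03, 0.07], [-0.34, 0.08, 0.16]]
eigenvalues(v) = [(0.52+0j), (-0.48+0.6j), (-0.48-0.6j)]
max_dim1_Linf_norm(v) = 0.58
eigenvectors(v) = [[(-0.79+0j), (-0.03+0.47j), -0.03-0.47j],[(0.15+0j), -0.70+0.00j, -0.70-0.00j],[0.60+0.00j, 0.16+0.52j, (0.16-0.52j)]]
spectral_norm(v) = 0.86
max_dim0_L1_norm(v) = 1.35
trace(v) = -0.43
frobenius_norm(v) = 1.22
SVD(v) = [[0.09, 0.80, -0.59], [-0.89, 0.33, 0.31], [0.45, 0.50, 0.74]] @ diag([0.8621745018764796, 0.6987798445851172, 0.5129930380771679]) @ [[0.36, 0.88, 0.31], [-0.3, 0.43, -0.85], [-0.88, 0.22, 0.42]]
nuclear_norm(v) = 2.07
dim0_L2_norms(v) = [0.59, 0.82, 0.69]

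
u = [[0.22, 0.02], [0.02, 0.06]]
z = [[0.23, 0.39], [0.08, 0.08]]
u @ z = [[0.05, 0.09],[0.01, 0.01]]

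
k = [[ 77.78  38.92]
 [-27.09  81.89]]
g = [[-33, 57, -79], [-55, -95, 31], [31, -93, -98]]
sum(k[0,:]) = 116.7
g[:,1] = [57, -95, -93]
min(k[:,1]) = 38.92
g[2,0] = 31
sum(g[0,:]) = -55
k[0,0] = 77.78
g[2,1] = -93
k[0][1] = 38.92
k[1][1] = 81.89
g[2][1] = -93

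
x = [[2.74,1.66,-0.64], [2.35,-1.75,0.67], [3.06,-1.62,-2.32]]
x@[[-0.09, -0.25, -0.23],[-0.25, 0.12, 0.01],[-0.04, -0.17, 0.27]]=[[-0.64, -0.38, -0.79], [0.20, -0.91, -0.38], [0.22, -0.57, -1.35]]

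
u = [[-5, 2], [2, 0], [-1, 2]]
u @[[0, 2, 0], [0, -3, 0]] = [[0, -16, 0], [0, 4, 0], [0, -8, 0]]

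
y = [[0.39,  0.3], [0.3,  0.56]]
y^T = [[0.39, 0.30], [0.30, 0.56]]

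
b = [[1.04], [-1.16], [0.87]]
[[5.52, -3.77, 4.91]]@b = [[14.39]]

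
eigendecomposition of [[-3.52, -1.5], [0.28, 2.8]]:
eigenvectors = [[-1.00, 0.23], [0.04, -0.97]]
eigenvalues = [-3.45, 2.73]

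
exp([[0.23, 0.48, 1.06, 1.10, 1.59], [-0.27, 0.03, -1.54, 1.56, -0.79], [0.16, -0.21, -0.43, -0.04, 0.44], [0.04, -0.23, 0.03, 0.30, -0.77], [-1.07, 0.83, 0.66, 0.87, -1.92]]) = [[0.92, 0.44, 0.68, 2.0, 0.25], [0.11, 0.67, -1.32, 1.25, -0.76], [0.02, -0.06, 0.81, 0.04, 0.20], [0.30, -0.34, 0.28, 1.04, -0.14], [-0.38, 0.05, -0.29, 0.16, -0.23]]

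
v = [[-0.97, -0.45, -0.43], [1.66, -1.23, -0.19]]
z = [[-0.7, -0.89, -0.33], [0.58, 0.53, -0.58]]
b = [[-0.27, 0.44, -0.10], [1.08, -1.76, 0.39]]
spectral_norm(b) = 2.17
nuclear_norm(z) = 2.05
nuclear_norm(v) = 3.16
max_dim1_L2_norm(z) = 1.18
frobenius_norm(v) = 2.37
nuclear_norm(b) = 2.17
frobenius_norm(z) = 1.53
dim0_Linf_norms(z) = [0.7, 0.89, 0.58]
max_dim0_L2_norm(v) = 1.92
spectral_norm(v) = 2.14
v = b + z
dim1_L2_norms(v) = [1.15, 2.07]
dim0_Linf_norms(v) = [1.66, 1.23, 0.43]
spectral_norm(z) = 1.38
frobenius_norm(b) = 2.17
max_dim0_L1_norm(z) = 1.42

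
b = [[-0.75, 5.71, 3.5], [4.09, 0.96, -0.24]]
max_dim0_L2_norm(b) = 5.79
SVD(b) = [[-1.00, -0.06], [-0.06, 1.00]] @ diag([6.7457938143885094, 4.197399887282332]) @ [[0.08, -0.85, -0.52], [0.98, 0.15, -0.10]]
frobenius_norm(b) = 7.95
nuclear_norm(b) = 10.94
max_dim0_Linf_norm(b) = 5.71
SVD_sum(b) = [[-0.52, 5.75, 3.48],[-0.03, 0.33, 0.2]] + [[-0.23, -0.04, 0.02], [4.12, 0.63, -0.44]]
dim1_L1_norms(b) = [9.96, 5.29]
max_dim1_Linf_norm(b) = 5.71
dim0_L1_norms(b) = [4.84, 6.67, 3.74]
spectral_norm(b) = 6.75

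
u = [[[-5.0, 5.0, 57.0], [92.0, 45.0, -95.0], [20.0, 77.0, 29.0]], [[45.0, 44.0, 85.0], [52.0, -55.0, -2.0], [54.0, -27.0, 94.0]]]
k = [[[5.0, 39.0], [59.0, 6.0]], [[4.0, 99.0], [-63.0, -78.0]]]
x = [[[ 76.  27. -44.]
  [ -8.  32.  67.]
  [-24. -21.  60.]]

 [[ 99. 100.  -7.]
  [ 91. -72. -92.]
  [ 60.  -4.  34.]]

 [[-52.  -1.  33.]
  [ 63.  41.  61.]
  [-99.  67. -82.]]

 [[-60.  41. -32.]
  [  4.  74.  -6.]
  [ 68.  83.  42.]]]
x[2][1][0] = 63.0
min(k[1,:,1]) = -78.0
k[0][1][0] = 59.0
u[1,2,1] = -27.0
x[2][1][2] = 61.0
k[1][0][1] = 99.0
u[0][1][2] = -95.0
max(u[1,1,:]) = 52.0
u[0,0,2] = 57.0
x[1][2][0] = 60.0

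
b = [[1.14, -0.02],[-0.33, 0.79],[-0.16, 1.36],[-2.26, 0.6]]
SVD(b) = [[-0.39,-0.29],[0.22,-0.42],[0.25,-0.83],[0.86,0.22]] @ diag([2.7040531784419573, 1.4366267462907498]) @ [[-0.92, 0.38], [-0.38, -0.92]]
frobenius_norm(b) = 3.06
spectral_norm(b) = 2.70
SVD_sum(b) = [[0.98,-0.41], [-0.56,0.23], [-0.62,0.26], [-2.14,0.89]] + [[0.16, 0.39], [0.23, 0.56], [0.46, 1.10], [-0.12, -0.29]]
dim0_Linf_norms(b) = [2.26, 1.36]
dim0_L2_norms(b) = [2.56, 1.68]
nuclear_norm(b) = 4.14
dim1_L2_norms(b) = [1.14, 0.86, 1.37, 2.34]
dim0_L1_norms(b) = [3.89, 2.77]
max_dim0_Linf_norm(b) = 2.26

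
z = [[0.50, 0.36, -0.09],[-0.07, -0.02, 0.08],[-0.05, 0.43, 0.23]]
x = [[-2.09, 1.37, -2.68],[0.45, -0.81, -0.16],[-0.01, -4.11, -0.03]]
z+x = [[-1.59, 1.73, -2.77], [0.38, -0.83, -0.08], [-0.06, -3.68, 0.2]]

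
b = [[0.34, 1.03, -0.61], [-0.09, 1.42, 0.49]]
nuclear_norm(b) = 2.61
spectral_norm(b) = 1.76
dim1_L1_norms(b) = [1.98, 2.0]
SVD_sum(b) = [[0.08, 1.04, 0.02],[0.1, 1.41, 0.03]] + [[0.26,  -0.01,  -0.63], [-0.19,  0.01,  0.46]]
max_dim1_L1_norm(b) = 2.0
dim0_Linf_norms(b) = [0.34, 1.42, 0.61]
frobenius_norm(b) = 1.95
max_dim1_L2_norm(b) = 1.5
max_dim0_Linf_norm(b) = 1.42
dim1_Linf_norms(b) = [1.03, 1.42]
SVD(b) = [[-0.59, -0.81], [-0.81, 0.59]] @ diag([1.7592355043702927, 0.8475201709475724]) @ [[-0.07, -1.00, -0.02],[-0.39, 0.01, 0.92]]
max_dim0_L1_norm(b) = 2.45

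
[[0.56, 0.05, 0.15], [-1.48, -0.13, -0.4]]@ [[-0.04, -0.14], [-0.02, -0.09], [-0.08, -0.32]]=[[-0.04,-0.13], [0.09,0.35]]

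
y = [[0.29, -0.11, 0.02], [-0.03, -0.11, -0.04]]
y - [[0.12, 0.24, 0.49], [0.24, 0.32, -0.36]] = [[0.17, -0.35, -0.47], [-0.27, -0.43, 0.32]]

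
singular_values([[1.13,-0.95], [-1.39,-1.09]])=[1.83, 1.39]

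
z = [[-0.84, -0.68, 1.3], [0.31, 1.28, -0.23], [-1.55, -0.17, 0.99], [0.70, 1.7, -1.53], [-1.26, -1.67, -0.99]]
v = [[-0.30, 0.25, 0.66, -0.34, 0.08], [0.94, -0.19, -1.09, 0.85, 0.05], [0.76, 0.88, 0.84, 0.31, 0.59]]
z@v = [[0.6, 1.06, 1.28, 0.11, 0.67], [0.94, -0.37, -1.38, 0.91, -0.05], [1.06, 0.52, -0.01, 0.69, 0.45], [0.23, -1.49, -2.68, 0.73, -0.76], [-1.94, -0.87, 0.16, -1.3, -0.77]]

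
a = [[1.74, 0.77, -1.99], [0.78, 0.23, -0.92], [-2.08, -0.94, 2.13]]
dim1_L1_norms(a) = [4.5, 1.93, 5.15]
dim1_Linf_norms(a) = [1.99, 0.92, 2.13]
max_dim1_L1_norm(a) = 5.15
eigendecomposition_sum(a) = [[1.79, 0.78, -1.94], [0.79, 0.35, -0.86], [-2.03, -0.88, 2.20]] + [[-0.03, 0.03, -0.02], [0.03, -0.03, 0.02], [-0.02, 0.01, -0.01]] + [[-0.02,-0.04,-0.03],  [-0.04,-0.09,-0.08],  [-0.04,-0.07,-0.06]]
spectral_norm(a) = 4.34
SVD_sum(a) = [[1.79, 0.78, -1.94], [0.79, 0.35, -0.86], [-2.03, -0.89, 2.20]] + [[-0.02,-0.04,-0.03], [-0.04,-0.09,-0.08], [-0.03,-0.07,-0.06]] + [[-0.03, 0.03, -0.02], [0.03, -0.03, 0.02], [-0.02, 0.02, -0.01]]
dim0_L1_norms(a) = [4.6, 1.94, 5.04]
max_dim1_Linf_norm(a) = 2.13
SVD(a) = [[-0.63, -0.33, 0.7], [-0.28, -0.74, -0.61], [0.72, -0.58, 0.38]] @ diag([4.336177238695124, 0.16811799116901957, 0.06710659928510991]) @ [[-0.65, -0.28, 0.7], [0.33, 0.73, 0.6], [-0.68, 0.63, -0.38]]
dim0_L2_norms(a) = [2.82, 1.24, 3.06]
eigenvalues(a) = [4.34, -0.07, -0.17]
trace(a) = 4.10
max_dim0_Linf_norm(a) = 2.13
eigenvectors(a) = [[-0.64, -0.68, 0.31], [-0.28, 0.64, 0.75], [0.72, -0.37, 0.59]]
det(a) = 0.05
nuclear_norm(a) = 4.57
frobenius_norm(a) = 4.34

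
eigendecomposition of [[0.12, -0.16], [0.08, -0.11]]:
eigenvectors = [[0.86,0.76],[0.51,0.65]]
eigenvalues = [0.03, -0.02]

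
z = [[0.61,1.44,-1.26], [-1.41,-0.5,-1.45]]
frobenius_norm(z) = 2.89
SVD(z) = [[0.49, 0.87],[0.87, -0.49]] @ diag([2.1160708071924694, 1.9738653294862372]) @ [[-0.44, 0.12, -0.89], [0.62, 0.76, -0.2]]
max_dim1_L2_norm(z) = 2.08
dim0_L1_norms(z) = [2.02, 1.94, 2.71]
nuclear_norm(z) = 4.09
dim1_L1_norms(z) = [3.31, 3.36]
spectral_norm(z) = 2.12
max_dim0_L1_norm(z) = 2.71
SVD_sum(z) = [[-0.45, 0.13, -0.91], [-0.82, 0.23, -1.64]] + [[1.06,1.31,-0.35], [-0.59,-0.73,0.19]]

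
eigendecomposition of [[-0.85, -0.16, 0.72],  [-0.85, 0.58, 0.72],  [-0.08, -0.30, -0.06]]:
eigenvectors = [[-0.3, 0.86, 0.72], [0.87, 0.40, 0.17], [-0.39, 0.32, 0.67]]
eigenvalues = [0.55, -0.66, -0.22]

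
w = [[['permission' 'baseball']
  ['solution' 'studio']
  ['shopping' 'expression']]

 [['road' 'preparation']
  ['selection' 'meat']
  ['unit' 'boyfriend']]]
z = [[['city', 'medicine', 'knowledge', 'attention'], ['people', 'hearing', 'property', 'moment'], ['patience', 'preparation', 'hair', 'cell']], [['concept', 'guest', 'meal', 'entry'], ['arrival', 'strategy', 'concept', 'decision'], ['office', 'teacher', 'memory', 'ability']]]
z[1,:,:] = [['concept', 'guest', 'meal', 'entry'], ['arrival', 'strategy', 'concept', 'decision'], ['office', 'teacher', 'memory', 'ability']]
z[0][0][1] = 'medicine'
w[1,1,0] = 'selection'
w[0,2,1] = 'expression'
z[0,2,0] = 'patience'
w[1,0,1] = 'preparation'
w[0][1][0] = 'solution'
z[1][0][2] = 'meal'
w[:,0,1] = ['baseball', 'preparation']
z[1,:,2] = ['meal', 'concept', 'memory']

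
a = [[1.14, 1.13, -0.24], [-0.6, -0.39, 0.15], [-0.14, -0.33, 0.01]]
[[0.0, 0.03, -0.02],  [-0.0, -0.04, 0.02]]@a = [[-0.02, -0.01, 0.0], [0.02, 0.01, -0.01]]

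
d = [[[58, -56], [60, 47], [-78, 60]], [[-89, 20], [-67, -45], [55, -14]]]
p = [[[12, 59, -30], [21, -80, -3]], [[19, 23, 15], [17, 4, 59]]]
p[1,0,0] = 19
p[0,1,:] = [21, -80, -3]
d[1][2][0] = 55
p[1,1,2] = 59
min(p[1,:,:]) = 4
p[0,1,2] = -3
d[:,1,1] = [47, -45]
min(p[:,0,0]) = 12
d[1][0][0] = -89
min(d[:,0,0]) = -89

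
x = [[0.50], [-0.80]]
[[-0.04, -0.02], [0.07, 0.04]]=x @ [[-0.09, -0.05]]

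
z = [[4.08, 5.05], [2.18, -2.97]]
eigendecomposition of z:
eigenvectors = [[0.97, -0.52], [0.25, 0.86]]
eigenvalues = [5.4, -4.29]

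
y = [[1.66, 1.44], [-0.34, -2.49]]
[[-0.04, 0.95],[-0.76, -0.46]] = y @ [[-0.33, 0.47], [0.35, 0.12]]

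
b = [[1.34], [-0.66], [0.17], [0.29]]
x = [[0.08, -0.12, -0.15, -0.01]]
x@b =[[0.16]]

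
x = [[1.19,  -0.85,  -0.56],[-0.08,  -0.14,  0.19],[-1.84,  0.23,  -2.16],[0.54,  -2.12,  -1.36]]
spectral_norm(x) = 3.02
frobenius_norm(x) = 4.15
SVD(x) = [[-0.19, 0.49, -0.79],  [0.03, 0.02, 0.37],  [-0.72, -0.66, -0.19],  [-0.66, 0.57, 0.45]] @ diag([3.0237807790428795, 2.780059203590433, 0.6180781704792437]) @ [[0.24,  0.46,  0.85], [0.76,  -0.64,  0.13], [-0.61,  -0.61,  0.51]]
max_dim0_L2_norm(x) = 2.62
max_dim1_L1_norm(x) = 4.23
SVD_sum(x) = [[-0.14,-0.27,-0.49],  [0.02,0.04,0.07],  [-0.53,-1.01,-1.86],  [-0.49,-0.93,-1.71]] + [[1.04, -0.88, 0.18], [0.04, -0.03, 0.01], [-1.38, 1.17, -0.24], [1.20, -1.02, 0.21]] + [[0.3, 0.30, -0.25], [-0.14, -0.14, 0.12], [0.07, 0.07, -0.06], [-0.17, -0.17, 0.14]]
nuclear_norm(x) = 6.42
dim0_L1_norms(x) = [3.65, 3.34, 4.27]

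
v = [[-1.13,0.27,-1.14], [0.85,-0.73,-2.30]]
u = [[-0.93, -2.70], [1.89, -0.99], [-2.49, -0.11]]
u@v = [[-1.24, 1.72, 7.27], [-2.98, 1.23, 0.12], [2.72, -0.59, 3.09]]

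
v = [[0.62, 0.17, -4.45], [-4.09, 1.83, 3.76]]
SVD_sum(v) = [[2.12,-0.80,-3.22],[-3.04,1.15,4.62]] + [[-1.50, 0.97, -1.23], [-1.05, 0.68, -0.86]]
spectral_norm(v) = 6.89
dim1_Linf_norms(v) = [4.45, 4.09]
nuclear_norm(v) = 9.53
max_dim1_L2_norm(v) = 5.85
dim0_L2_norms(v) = [4.14, 1.84, 5.83]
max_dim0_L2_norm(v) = 5.83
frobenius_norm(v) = 7.38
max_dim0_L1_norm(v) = 8.21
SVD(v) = [[-0.57, 0.82], [0.82, 0.57]] @ diag([6.886423177977286, 2.647182618146546]) @ [[-0.54, 0.2, 0.82], [-0.69, 0.45, -0.57]]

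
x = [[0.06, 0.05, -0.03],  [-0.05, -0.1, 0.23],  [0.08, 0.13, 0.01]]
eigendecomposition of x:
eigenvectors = [[-0.21, 0.83, 0.14], [0.87, -0.54, 0.67], [-0.45, -0.13, 0.73]]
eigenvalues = [-0.21, 0.03, 0.14]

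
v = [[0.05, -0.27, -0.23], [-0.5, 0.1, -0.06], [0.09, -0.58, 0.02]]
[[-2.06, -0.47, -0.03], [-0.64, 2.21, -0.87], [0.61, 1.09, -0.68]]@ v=[[0.13, 0.53, 0.5], [-1.22, 0.90, -0.0], [-0.58, 0.34, -0.22]]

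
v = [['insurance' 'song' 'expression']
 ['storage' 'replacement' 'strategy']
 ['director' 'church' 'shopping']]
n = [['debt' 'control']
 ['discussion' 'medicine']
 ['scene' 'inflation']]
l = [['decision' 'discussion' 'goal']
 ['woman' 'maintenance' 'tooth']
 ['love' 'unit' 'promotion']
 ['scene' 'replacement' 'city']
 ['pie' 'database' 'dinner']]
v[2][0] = 'director'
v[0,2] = 'expression'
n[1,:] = ['discussion', 'medicine']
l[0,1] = 'discussion'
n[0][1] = 'control'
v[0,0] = 'insurance'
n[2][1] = 'inflation'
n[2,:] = ['scene', 'inflation']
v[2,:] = ['director', 'church', 'shopping']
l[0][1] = 'discussion'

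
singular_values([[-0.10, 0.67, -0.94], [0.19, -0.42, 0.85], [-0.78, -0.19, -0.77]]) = [1.69, 0.81, 0.04]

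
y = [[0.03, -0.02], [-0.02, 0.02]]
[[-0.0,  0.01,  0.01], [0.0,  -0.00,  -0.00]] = y@[[-0.01, 0.13, 0.19], [0.02, -0.11, -0.06]]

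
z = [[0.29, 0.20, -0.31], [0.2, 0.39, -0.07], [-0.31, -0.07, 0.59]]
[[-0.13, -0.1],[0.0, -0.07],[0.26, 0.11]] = z@[[-0.12, -0.26], [0.14, -0.03], [0.40, 0.05]]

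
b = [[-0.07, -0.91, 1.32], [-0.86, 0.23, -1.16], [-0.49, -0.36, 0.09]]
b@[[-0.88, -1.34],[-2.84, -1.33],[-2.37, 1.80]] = [[-0.48, 3.68], [2.85, -1.24], [1.24, 1.30]]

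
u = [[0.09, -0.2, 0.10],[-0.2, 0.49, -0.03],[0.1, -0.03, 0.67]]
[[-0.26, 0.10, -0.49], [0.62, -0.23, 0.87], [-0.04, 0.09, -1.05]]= u @ [[0.59, 0.55, -0.1], [1.51, -0.25, 1.64], [-0.08, 0.04, -1.48]]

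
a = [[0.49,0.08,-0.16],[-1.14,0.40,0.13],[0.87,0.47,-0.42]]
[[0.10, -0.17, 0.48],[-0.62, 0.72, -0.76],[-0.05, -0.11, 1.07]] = a@[[0.51, -0.29, 0.81], [-0.36, 0.79, 0.50], [0.78, 0.55, -0.3]]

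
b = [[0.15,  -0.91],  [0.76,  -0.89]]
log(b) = [[1.38, -2.93], [2.45, -1.97]]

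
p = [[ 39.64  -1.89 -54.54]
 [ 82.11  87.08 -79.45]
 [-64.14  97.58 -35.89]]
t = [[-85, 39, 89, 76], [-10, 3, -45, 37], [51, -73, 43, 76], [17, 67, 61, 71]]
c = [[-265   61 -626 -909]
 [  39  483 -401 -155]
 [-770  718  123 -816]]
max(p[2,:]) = 97.58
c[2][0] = -770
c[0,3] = -909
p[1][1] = 87.08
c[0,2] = -626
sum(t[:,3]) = 260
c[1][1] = 483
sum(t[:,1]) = 36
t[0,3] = 76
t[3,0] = 17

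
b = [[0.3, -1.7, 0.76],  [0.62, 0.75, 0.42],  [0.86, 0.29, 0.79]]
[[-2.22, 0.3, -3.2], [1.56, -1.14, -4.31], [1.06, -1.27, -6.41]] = b @ [[3.75,-1.75,-3.33], [0.64,-0.30,-0.61], [-2.97,0.41,-4.26]]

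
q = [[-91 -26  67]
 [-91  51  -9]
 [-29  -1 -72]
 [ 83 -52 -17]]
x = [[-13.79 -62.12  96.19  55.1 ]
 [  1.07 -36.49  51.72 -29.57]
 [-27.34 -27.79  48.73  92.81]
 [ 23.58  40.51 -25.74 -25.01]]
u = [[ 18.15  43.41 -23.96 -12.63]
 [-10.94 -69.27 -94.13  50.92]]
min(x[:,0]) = -27.34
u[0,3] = -12.63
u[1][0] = -10.94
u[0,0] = 18.15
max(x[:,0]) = 23.58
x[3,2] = -25.74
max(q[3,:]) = 83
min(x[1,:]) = -36.49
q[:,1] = [-26, 51, -1, -52]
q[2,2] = -72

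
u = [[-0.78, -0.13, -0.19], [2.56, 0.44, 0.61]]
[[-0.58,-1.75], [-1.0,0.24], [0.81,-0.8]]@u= [[-4.03, -0.69, -0.96], [1.39, 0.24, 0.34], [-2.68, -0.46, -0.64]]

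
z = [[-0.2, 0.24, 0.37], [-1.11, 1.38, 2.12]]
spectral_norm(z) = 2.80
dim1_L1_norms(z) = [0.81, 4.61]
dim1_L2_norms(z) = [0.48, 2.76]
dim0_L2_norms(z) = [1.13, 1.4, 2.15]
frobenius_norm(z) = 2.80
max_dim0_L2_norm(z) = 2.15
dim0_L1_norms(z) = [1.31, 1.62, 2.49]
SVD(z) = [[-0.17, -0.98], [-0.98, 0.17]] @ diag([2.80452587457093, 0.005883779581537145]) @ [[0.40,-0.5,-0.77], [0.91,0.32,0.27]]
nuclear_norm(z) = 2.81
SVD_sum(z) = [[-0.19, 0.24, 0.37],  [-1.11, 1.38, 2.12]] + [[-0.01, -0.00, -0.0], [0.00, 0.0, 0.00]]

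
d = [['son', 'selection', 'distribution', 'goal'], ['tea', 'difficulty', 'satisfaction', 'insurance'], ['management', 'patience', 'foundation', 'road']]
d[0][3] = 'goal'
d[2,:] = ['management', 'patience', 'foundation', 'road']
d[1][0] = 'tea'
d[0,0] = 'son'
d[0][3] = 'goal'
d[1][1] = 'difficulty'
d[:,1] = ['selection', 'difficulty', 'patience']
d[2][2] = 'foundation'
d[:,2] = ['distribution', 'satisfaction', 'foundation']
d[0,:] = ['son', 'selection', 'distribution', 'goal']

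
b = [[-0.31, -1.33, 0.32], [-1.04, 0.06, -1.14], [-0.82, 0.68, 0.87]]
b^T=[[-0.31,-1.04,-0.82],  [-1.33,0.06,0.68],  [0.32,-1.14,0.87]]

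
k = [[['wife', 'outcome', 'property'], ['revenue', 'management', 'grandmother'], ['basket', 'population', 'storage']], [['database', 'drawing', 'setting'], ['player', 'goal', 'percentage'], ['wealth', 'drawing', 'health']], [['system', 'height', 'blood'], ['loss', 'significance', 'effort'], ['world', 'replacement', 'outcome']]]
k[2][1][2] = 'effort'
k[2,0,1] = 'height'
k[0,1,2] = 'grandmother'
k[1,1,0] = 'player'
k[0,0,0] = 'wife'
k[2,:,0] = ['system', 'loss', 'world']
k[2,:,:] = [['system', 'height', 'blood'], ['loss', 'significance', 'effort'], ['world', 'replacement', 'outcome']]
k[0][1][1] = 'management'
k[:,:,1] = [['outcome', 'management', 'population'], ['drawing', 'goal', 'drawing'], ['height', 'significance', 'replacement']]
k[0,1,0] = 'revenue'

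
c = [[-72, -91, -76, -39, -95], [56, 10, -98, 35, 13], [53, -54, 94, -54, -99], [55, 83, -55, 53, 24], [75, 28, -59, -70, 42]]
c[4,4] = 42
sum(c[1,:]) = 16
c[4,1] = 28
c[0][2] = -76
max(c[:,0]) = 75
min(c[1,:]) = -98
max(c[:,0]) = 75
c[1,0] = 56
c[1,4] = 13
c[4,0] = 75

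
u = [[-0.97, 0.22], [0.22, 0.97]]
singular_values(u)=[0.99, 0.99]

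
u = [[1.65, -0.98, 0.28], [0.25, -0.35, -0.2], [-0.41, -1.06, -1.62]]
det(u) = -0.01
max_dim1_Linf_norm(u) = 1.65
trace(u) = -0.32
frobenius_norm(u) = 2.81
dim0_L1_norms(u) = [2.31, 2.39, 2.1]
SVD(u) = [[-0.15, 0.97, 0.18], [-0.18, 0.16, -0.97], [-0.97, -0.17, 0.15]] @ diag([2.0028817481761205, 1.9725269276127912, 0.0014908606265469672]) @ [[0.06, 0.62, 0.78], [0.87, -0.42, 0.27], [-0.49, -0.67, 0.56]]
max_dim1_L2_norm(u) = 1.98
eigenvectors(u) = [[0.97, -0.49, -0.04], [0.16, -0.67, 0.15], [-0.18, 0.56, 0.99]]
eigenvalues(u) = [1.44, 0.0, -1.76]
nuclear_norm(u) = 3.98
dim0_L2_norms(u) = [1.72, 1.49, 1.66]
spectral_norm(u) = 2.00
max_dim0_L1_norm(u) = 2.39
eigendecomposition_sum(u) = [[1.65, -1.03, 0.22], [0.26, -0.17, 0.04], [-0.31, 0.2, -0.04]] + [[-0.00, 0.00, -0.00], [-0.0, 0.00, -0.0], [0.0, -0.00, 0.00]] + [[0.00, 0.05, 0.06], [-0.01, -0.19, -0.23], [-0.10, -1.25, -1.58]]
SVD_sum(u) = [[-0.02,  -0.18,  -0.23], [-0.02,  -0.22,  -0.28], [-0.11,  -1.2,  -1.53]] + [[1.67,-0.8,0.51],[0.27,-0.13,0.08],[-0.3,0.14,-0.09]] + [[-0.0, -0.0, 0.0], [0.0, 0.00, -0.0], [-0.0, -0.0, 0.0]]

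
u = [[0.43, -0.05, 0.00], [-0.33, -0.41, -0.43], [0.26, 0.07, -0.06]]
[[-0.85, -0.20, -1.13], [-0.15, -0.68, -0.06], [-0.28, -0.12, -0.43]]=u @ [[-1.72, -0.38, -2.36], [2.11, 0.75, 2.36], [-0.34, 1.16, -0.29]]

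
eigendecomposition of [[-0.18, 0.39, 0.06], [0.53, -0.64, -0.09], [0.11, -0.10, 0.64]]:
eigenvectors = [[-0.47, 0.81, 0.05], [0.88, 0.59, -0.05], [0.09, -0.06, 1.00]]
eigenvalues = [-0.93, 0.1, 0.65]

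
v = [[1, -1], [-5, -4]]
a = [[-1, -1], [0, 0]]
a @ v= [[4, 5], [0, 0]]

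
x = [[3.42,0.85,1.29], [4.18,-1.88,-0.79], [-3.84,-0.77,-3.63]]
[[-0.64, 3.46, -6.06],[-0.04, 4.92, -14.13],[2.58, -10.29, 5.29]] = x @ [[0.02, 0.59, -2.49], [0.41, -2.45, 1.63], [-0.82, 2.73, 0.83]]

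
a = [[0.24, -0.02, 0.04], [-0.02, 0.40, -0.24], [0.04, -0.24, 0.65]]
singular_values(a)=[0.8, 0.26, 0.24]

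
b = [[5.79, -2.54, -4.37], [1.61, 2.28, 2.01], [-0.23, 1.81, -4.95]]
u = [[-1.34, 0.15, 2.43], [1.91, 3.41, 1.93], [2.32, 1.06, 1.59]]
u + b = [[4.45, -2.39, -1.94], [3.52, 5.69, 3.94], [2.09, 2.87, -3.36]]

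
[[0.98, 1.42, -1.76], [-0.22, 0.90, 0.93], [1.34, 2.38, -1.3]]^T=[[0.98, -0.22, 1.34], [1.42, 0.9, 2.38], [-1.76, 0.93, -1.30]]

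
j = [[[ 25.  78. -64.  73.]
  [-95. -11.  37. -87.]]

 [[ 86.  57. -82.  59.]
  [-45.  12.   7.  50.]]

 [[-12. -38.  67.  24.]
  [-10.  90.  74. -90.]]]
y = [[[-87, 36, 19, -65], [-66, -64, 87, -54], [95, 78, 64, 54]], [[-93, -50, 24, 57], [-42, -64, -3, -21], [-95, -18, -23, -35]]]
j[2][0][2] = 67.0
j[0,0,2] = -64.0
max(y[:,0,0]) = -87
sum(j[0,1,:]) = -156.0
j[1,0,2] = -82.0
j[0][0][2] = -64.0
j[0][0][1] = 78.0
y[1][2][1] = -18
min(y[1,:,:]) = -95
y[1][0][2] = 24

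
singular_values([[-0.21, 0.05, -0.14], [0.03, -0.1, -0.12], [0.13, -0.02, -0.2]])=[0.28, 0.26, 0.08]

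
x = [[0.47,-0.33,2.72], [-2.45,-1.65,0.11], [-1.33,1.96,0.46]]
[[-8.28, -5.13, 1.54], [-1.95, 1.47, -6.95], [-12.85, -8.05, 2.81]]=x @ [[3.02, 1.15, 1.37], [-3.57, -2.76, 2.22], [-4.0, -2.42, 0.6]]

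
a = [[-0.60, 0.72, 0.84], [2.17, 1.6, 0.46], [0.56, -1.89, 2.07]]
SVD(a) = [[-0.01, 0.04, -1.0], [-0.56, 0.83, 0.04], [0.83, 0.56, 0.01]] @ diag([2.958101624325731, 2.6288961189951063, 1.2544480761250865]) @ [[-0.25,-0.84,0.49], [0.79,0.11,0.6], [0.56,-0.54,-0.63]]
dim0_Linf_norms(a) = [2.17, 1.89, 2.07]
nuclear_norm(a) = 6.84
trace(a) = 3.07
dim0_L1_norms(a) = [3.33, 4.21, 3.37]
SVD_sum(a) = [[0.01, 0.03, -0.02], [0.42, 1.39, -0.81], [-0.62, -2.05, 1.20]] + [[0.09, 0.01, 0.06],[1.72, 0.24, 1.30],[1.17, 0.16, 0.88]] + [[-0.7, 0.67, 0.79], [0.03, -0.03, -0.03], [0.01, -0.01, -0.01]]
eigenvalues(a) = [(-1.47+0j), (2.27+1.21j), (2.27-1.21j)]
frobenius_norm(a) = 4.15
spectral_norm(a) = 2.96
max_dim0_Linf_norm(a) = 2.17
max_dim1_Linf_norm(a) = 2.17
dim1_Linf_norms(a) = [0.84, 2.17, 2.07]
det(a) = -9.76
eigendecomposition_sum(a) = [[-1.12+0.00j, (0.39+0j), (0.21+0j)],[(0.71-0j), -0.25-0.00j, (-0.14-0j)],[0.55-0.00j, (-0.19-0j), -0.11-0.00j]] + [[(0.26+0.17j), (0.16+0.42j), 0.31-0.19j],  [(0.73-0.06j), (0.92+0.54j), 0.30-0.81j],  [1.02j, (-0.85+1.22j), 1.09+0.50j]] + [[(0.26-0.17j), (0.16-0.42j), (0.31+0.19j)], [(0.73+0.06j), (0.92-0.54j), (0.3+0.81j)], [0.00-1.02j, -0.85-1.22j, 1.09-0.50j]]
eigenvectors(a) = [[(0.78+0j), (-0.14+0.2j), (-0.14-0.2j)], [-0.49+0.00j, 0.04+0.56j, 0.04-0.56j], [-0.39+0.00j, (-0.79+0j), -0.79-0.00j]]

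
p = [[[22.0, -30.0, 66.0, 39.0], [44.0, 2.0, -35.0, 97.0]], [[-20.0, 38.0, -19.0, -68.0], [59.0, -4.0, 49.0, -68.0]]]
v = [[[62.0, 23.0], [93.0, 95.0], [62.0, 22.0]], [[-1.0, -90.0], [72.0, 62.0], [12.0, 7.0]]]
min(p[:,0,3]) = -68.0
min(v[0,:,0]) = 62.0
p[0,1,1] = 2.0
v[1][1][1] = 62.0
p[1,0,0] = -20.0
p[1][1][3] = -68.0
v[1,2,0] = 12.0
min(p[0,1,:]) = -35.0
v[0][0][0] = 62.0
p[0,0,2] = 66.0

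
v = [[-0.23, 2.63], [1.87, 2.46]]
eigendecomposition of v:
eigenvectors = [[-0.90, -0.56], [0.43, -0.83]]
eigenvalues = [-1.48, 3.71]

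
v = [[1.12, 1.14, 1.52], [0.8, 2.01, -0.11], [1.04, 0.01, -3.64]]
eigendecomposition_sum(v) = [[-0.24,0.04,1.16], [0.05,-0.01,-0.22], [0.78,-0.14,-3.71]] + [[0.46, -0.43, 0.17], [-0.29, 0.26, -0.11], [0.11, -0.10, 0.04]] + [[0.90, 1.52, 0.19],[1.04, 1.75, 0.22],[0.15, 0.25, 0.03]]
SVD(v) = [[-0.36, 0.58, -0.73],[0.01, 0.78, 0.62],[0.93, 0.22, -0.29]] @ diag([4.0039307884995, 2.6990795827775984, 0.7559151055104487]) @ [[0.14,  -0.1,  -0.99], [0.56,  0.83,  -0.0], [-0.82,  0.55,  -0.17]]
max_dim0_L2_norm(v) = 3.95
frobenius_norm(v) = 4.89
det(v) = -8.17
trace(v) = -0.51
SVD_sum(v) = [[-0.21, 0.14, 1.43], [0.0, -0.0, -0.03], [0.53, -0.36, -3.68]] + [[0.88, 1.3, -0.0], [1.18, 1.75, -0.00], [0.33, 0.49, -0.0]] + [[0.45, -0.3, 0.09],[-0.38, 0.26, -0.08],[0.18, -0.12, 0.04]]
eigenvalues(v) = [-3.96, 0.77, 2.69]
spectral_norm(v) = 4.00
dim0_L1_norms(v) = [2.96, 3.16, 5.27]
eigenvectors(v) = [[0.30, -0.83, -0.65], [-0.06, 0.52, -0.75], [-0.95, -0.20, -0.11]]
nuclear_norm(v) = 7.46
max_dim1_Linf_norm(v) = 3.64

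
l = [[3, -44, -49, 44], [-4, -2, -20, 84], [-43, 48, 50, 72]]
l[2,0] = -43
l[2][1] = 48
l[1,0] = -4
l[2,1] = 48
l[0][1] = -44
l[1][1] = -2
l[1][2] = -20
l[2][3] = 72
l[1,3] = 84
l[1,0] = -4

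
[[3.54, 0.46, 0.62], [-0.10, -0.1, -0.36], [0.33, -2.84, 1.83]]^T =[[3.54, -0.10, 0.33],[0.46, -0.1, -2.84],[0.62, -0.36, 1.83]]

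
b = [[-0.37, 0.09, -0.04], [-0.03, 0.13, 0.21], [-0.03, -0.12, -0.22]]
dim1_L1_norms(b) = [0.5, 0.37, 0.37]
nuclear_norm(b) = 0.74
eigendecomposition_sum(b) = [[-0.35,  0.03,  -0.13], [0.01,  -0.00,  0.0], [-0.06,  0.01,  -0.02]] + [[0.00, -0.01, -0.01],[0.00, -0.02, -0.02],[-0.0, 0.01, 0.01]] + [[-0.02, 0.07, 0.10],[-0.04, 0.15, 0.23],[0.04, -0.14, -0.21]]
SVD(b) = [[-0.98, 0.14, -0.11], [-0.18, -0.68, 0.71], [0.02, 0.72, 0.7]] @ diag([0.3860085229722335, 0.3509917025423384, 0.0014983121254778442]) @ [[0.96, -0.30, -0.01], [-0.15, -0.46, -0.87], [-0.26, -0.84, 0.49]]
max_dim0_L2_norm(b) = 0.37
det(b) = -0.00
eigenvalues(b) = [-0.38, -0.01, -0.07]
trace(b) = -0.46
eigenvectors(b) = [[0.98, -0.26, -0.3], [-0.01, -0.82, -0.7], [0.18, 0.5, 0.64]]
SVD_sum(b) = [[-0.36, 0.11, 0.00], [-0.07, 0.02, 0.0], [0.01, -0.00, -0.00]] + [[-0.01, -0.02, -0.04], [0.04, 0.11, 0.21], [-0.04, -0.12, -0.22]] + [[0.00, 0.00, -0.0], [-0.0, -0.00, 0.00], [-0.00, -0.00, 0.00]]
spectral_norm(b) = 0.39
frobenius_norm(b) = 0.52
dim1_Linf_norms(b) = [0.37, 0.21, 0.22]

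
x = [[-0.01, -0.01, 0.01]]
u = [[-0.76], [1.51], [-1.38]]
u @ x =[[0.01, 0.01, -0.01], [-0.02, -0.02, 0.02], [0.01, 0.01, -0.01]]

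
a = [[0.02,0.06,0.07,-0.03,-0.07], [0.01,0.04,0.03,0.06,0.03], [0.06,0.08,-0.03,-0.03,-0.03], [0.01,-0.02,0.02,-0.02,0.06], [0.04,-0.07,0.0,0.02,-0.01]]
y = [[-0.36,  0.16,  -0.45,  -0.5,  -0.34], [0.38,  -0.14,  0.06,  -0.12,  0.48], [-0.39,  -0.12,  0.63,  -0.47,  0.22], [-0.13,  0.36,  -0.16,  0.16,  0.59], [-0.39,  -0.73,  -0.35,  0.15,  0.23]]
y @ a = [[-0.05, -0.02, -0.02, 0.04, 0.02], [0.03, -0.01, 0.02, -0.01, -0.04], [0.03, 0.02, -0.06, -0.00, -0.03], [0.02, -0.05, 0.01, 0.04, 0.03], [-0.03, -0.1, -0.04, -0.02, 0.02]]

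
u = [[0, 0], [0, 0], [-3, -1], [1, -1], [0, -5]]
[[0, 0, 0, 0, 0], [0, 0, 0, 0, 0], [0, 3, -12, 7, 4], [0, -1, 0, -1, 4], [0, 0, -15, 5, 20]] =u@ [[0, -1, 3, -2, 0], [0, 0, 3, -1, -4]]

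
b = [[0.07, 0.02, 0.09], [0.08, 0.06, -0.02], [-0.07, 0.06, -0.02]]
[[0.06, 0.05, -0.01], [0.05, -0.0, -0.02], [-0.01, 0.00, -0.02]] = b @ [[0.41, -0.03, 0.04], [0.4, 0.19, -0.39], [0.28, 0.58, -0.1]]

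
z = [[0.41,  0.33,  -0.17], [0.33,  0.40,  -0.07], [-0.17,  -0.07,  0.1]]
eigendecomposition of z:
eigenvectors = [[-0.71, -0.58, -0.40], [-0.66, 0.35, 0.66], [0.25, -0.73, 0.64]]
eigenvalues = [0.78, -0.0, 0.13]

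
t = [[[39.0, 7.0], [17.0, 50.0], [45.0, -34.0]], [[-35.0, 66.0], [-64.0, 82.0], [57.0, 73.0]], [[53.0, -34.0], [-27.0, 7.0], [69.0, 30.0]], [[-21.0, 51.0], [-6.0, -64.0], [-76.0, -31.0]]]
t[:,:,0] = [[39.0, 17.0, 45.0], [-35.0, -64.0, 57.0], [53.0, -27.0, 69.0], [-21.0, -6.0, -76.0]]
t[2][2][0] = 69.0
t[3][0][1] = 51.0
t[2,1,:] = [-27.0, 7.0]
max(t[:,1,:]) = 82.0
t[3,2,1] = -31.0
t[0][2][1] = -34.0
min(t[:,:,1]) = -64.0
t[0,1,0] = 17.0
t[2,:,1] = [-34.0, 7.0, 30.0]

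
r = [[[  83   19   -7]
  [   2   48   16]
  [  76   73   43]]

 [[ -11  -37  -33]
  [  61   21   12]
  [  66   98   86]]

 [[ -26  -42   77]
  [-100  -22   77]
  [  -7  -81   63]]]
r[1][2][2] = 86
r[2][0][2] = 77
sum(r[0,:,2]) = 52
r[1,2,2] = 86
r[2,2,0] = -7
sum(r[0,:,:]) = 353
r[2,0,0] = -26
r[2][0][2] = 77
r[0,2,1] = 73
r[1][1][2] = 12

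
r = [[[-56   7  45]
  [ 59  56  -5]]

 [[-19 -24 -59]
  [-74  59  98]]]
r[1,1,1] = 59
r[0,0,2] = 45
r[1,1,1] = 59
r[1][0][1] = -24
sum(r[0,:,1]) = 63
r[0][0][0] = -56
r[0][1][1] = 56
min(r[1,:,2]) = -59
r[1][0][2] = -59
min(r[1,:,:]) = -74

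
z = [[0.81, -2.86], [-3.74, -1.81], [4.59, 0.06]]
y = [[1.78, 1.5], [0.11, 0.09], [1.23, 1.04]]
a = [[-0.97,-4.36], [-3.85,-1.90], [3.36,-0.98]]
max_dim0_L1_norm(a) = 8.18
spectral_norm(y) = 2.83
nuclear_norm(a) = 9.92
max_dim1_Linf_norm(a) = 4.36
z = a + y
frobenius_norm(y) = 2.83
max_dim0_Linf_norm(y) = 1.78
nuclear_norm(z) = 9.30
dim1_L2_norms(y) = [2.33, 0.14, 1.61]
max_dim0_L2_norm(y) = 2.17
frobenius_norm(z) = 6.87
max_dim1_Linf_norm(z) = 4.59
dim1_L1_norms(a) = [5.33, 5.75, 4.34]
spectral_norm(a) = 5.81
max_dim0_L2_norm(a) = 5.2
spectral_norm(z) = 6.05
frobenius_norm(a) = 7.12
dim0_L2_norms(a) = [5.2, 4.86]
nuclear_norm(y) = 2.84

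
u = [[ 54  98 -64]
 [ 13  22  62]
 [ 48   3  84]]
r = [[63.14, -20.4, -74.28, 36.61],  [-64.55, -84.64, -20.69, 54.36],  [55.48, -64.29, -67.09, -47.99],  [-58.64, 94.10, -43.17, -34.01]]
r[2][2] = -67.09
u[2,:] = [48, 3, 84]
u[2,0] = 48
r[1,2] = -20.69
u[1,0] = 13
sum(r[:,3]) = 8.969999999999999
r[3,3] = -34.01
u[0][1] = 98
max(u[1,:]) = 62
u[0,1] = 98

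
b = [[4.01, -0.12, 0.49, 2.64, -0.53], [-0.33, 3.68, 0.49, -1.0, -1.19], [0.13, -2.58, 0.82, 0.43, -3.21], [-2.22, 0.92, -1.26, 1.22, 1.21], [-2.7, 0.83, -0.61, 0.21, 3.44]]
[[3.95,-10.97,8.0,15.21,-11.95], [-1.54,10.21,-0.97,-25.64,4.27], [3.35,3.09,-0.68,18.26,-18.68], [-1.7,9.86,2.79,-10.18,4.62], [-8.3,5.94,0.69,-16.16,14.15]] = b @ [[1.61,-4.47,0.33,3.39,-0.06], [-0.45,2.04,0.50,-6.43,1.68], [-4.02,1.45,0.26,-2.96,-2.15], [-0.57,2.03,2.55,0.66,-3.26], [-1.72,-2.14,0.23,-1.05,3.48]]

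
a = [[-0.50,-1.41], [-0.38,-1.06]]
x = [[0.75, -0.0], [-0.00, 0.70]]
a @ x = [[-0.38, -0.99], [-0.29, -0.74]]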